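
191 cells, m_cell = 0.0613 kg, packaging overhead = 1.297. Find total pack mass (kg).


m_pack = n * m_cell * overhead = 191 * 0.0613 * 1.297 = 15.19 kg

15.19 kg


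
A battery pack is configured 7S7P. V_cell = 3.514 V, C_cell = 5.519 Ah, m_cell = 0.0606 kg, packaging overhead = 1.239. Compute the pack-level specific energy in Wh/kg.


Step 1: V_pack = 7 * 3.514 = 24.598 V
Step 2: C_pack = 7 * 5.519 = 38.633 Ah
Step 3: E_pack = V_pack * C_pack = 24.598 * 38.633 = 950.29 Wh
Step 4: m_pack = 7 * 7 * 0.0606 * 1.239 = 3.6791 kg
Step 5: ED = E_pack / m_pack = 950.29 / 3.6791 = 258.3 Wh/kg

258.3 Wh/kg


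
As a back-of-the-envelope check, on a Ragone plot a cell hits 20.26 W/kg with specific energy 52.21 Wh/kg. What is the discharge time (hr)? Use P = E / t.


t = E / P = 52.21 / 20.26 = 2.577 hr

2.577 hr


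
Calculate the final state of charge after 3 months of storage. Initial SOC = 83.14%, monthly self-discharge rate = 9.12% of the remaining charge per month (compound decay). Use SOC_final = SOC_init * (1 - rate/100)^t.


decay = (1 - 9.12/100)^3 = 0.75059
SOC_final = 83.14 * 0.75059 = 62.40%

62.40%


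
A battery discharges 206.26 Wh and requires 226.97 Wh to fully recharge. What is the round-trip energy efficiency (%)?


eta_e = E_dis / E_chg * 100 = 206.26 / 226.97 * 100 = 90.88%

90.88%


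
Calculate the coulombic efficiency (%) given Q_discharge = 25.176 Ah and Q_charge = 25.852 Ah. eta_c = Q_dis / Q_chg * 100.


eta_c = Q_dis / Q_chg * 100 = 25.176 / 25.852 * 100 = 97.39%

97.39%


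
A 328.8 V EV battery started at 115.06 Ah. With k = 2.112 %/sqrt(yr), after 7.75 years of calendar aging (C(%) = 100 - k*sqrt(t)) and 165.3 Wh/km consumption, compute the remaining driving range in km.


Step 1: capacity retention = 100 - 2.112 * sqrt(7.75) = 100 - 2.112 * 2.7839 = 94.12%
Step 2: C_now = 115.06 * 94.12/100 = 108.29 Ah
Step 3: E_pack = V * C_now = 328.8 * 108.29 = 35606 Wh
Step 4: range = E_pack / consumption = 35606 / 165.3 = 215.4 km

215.4 km


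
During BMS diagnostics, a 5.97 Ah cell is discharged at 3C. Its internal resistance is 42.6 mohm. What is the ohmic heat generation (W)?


Convert: R = 42.6 mohm = 0.0426 ohm
Step 1: I = C_rate * capacity = 3 * 5.97 = 17.91 A
Step 2: Q = I^2 * R = 17.91^2 * 0.0426 = 320.77 * 0.0426 = 13.66 W

13.66 W


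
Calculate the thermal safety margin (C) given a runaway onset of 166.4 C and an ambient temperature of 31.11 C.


margin = T_onset - T_ambient = 166.4 - 31.11 = 135.29 C

135.29 C


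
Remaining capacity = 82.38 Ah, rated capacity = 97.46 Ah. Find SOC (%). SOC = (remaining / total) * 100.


SOC = (remaining / total) * 100 = (82.38 / 97.46) * 100 = 84.53%

84.53%


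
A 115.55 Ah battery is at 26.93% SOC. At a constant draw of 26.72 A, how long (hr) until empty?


Step 1: remaining = SOC/100 * C_total = 26.93/100 * 115.55 = 31.118 Ah
Step 2: t = remaining / I = 31.118 / 26.72 = 1.165 hr

1.165 hr


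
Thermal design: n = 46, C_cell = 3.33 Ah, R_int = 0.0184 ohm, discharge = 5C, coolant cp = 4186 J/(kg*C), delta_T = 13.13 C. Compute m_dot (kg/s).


Step 1: I = 5 * 3.33 = 16.65 A
Step 2: Q_cell = I^2 * R = 16.65^2 * 0.0184 = 5.1009 W
Step 3: Q_total = 46 * 5.1009 = 234.64 W
Step 4: m_dot = Q_total / (cp * dT) = 234.64 / (4186 * 13.13) = 0.004269 kg/s

0.004269 kg/s


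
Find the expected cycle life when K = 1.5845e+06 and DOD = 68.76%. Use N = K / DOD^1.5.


Step 1: DOD^1.5 = 68.76^1.5 = 570.17
Step 2: N = 1.5845e+06 / 570.17 = 2779 cycles

2779 cycles


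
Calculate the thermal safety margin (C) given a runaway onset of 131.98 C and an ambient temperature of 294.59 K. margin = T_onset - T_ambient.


Convert: T_ambient = 294.59 K = 21.44 C
margin = 131.98 - 21.44 = 110.54 C

110.54 C


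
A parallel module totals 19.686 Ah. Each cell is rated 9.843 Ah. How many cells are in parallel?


n = C_total / C_cell = 19.686 / 9.843 = 2

2


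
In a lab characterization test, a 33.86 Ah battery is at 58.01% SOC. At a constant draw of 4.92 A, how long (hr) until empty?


Step 1: remaining = SOC/100 * C_total = 58.01/100 * 33.86 = 19.642 Ah
Step 2: t = remaining / I = 19.642 / 4.92 = 3.992 hr

3.992 hr


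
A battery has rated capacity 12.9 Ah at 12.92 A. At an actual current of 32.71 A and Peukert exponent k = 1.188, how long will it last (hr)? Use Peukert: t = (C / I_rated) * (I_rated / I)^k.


t_rated = C / I_rated = 12.9 / 12.92 = 0.99845 hr
(I_rated/I)^k = (0.39499)^1.188 = 0.3317
t = t_rated * (I_rated/I)^k = 0.99845 * 0.3317 = 0.3312 hr

0.3312 hr


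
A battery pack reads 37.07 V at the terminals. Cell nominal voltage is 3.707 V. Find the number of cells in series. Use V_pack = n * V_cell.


Rearranging: n = V_pack / V_cell = 37.07 / 3.707 = 10 cells

10


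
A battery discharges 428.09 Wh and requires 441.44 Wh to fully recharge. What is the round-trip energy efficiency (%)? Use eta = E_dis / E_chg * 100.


eta_e = E_dis / E_chg * 100 = 428.09 / 441.44 * 100 = 96.98%

96.98%


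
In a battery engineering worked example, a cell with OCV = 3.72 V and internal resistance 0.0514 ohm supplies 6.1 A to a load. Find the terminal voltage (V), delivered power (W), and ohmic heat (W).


Step 1: V_terminal = OCV - I*R = 3.72 - 6.1 * 0.0514 = 3.4065 V
Step 2: P_out = V_terminal * I = 3.4065 * 6.1 = 20.78 W
Step 3: Q = I^2 * R = 6.1^2 * 0.0514 = 1.913 W

V=3.4065 V, P=20.78 W, Q=1.913 W


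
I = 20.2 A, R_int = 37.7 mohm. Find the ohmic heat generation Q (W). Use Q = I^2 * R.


Convert: R = 37.7 mohm = 0.0377 ohm
I^2 = 408.04
Q = 408.04 * 0.0377 = 15.38 W

15.38 W


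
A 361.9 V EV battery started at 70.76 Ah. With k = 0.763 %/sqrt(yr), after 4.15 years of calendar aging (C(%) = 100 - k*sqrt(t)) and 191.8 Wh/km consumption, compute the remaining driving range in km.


Step 1: capacity retention = 100 - 0.763 * sqrt(4.15) = 100 - 0.763 * 2.0372 = 98.446%
Step 2: C_now = 70.76 * 98.446/100 = 69.66 Ah
Step 3: E_pack = V * C_now = 361.9 * 69.66 = 25210 Wh
Step 4: range = E_pack / consumption = 25210 / 191.8 = 131.4 km

131.4 km


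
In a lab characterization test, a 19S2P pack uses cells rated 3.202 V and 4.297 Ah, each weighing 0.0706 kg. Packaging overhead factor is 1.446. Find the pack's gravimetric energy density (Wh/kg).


Step 1: V_pack = 19 * 3.202 = 60.838 V
Step 2: C_pack = 2 * 4.297 = 8.594 Ah
Step 3: E_pack = V_pack * C_pack = 60.838 * 8.594 = 522.84 Wh
Step 4: m_pack = 19 * 2 * 0.0706 * 1.446 = 3.8793 kg
Step 5: ED = E_pack / m_pack = 522.84 / 3.8793 = 134.8 Wh/kg

134.8 Wh/kg


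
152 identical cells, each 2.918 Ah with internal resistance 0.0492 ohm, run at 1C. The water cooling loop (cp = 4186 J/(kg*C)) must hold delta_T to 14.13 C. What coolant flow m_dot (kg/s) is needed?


Step 1: I = 1 * 2.918 = 2.918 A
Step 2: Q_cell = I^2 * R = 2.918^2 * 0.0492 = 0.41892 W
Step 3: Q_total = 152 * 0.41892 = 63.676 W
Step 4: m_dot = Q_total / (cp * dT) = 63.676 / (4186 * 14.13) = 0.001077 kg/s

0.001077 kg/s


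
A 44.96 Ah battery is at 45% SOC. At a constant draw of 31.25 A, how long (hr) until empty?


Step 1: remaining = SOC/100 * C_total = 45/100 * 44.96 = 20.232 Ah
Step 2: t = remaining / I = 20.232 / 31.25 = 0.6474 hr

0.6474 hr


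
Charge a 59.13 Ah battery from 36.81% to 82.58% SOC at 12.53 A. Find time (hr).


Step 1: dSOC = 82.58% - 36.81% = 45.77%
Step 2: delta_Ah = 59.13 * 45.77 / 100 = 27.064 Ah
Step 3: t = 27.064 / 12.53 = 2.160 hr

2.160 hr


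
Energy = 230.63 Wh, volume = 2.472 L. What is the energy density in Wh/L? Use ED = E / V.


Volumetric ED = 230.63 Wh / 2.472 L = 93.30 Wh/L

93.30 Wh/L


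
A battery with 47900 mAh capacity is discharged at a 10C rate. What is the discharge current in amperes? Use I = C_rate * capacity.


Convert: capacity = 47900 mAh = 47.9 Ah
At 10C: I = 10 * 47.9 Ah = 479 A

479 A


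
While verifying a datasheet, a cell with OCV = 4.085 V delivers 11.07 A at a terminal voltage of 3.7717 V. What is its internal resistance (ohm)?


R = (OCV - V) / I = (4.085 - 3.7717) / 11.07 = 0.02830 ohm

0.02830 ohm


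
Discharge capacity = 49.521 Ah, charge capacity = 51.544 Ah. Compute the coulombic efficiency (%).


Coulombic efficiency = 49.521/51.544 * 100% = 96.08%

96.08%


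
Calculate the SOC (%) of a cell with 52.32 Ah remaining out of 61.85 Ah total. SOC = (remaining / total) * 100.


SOC = (remaining / total) * 100 = (52.32 / 61.85) * 100 = 84.59%

84.59%


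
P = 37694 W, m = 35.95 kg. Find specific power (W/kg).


Specific power = 37694 W / 35.95 kg = 1049 W/kg

1049 W/kg


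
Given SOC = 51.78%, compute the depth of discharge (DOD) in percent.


DOD = 100 - SOC = 100 - 51.78 = 48.22%

48.22%


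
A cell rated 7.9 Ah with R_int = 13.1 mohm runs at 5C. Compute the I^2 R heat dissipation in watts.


Convert: R = 13.1 mohm = 0.0131 ohm
Step 1: I = C_rate * capacity = 5 * 7.9 = 39.5 A
Step 2: Q = I^2 * R = 39.5^2 * 0.0131 = 1560.3 * 0.0131 = 20.44 W

20.44 W


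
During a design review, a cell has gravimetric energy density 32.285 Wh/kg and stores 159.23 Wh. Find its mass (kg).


m = E / ED = 159.23 / 32.285 = 4.932 kg

4.932 kg


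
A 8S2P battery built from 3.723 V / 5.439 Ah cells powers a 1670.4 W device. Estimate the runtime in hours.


Step 1: E_pack = Ns * V_cell * Np * C_cell = 8 * 3.723 * 2 * 5.439 = 323.99 Wh
Step 2: t = E_pack / P = 323.99 / 1670.4 = 0.1940 hr

0.1940 hr


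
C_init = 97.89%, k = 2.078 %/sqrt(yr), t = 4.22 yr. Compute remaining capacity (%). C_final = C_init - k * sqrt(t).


Step 1: sqrt(4.22 yr) = 2.0543
Step 2: drop = 2.078 * 2.0543 = 4.2688
Step 3: C_final = 97.89 - 4.2688 = 93.62%

93.62%


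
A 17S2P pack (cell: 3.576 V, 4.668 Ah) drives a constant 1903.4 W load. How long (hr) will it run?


Step 1: E_pack = Ns * V_cell * Np * C_cell = 17 * 3.576 * 2 * 4.668 = 567.55 Wh
Step 2: t = E_pack / P = 567.55 / 1903.4 = 0.2982 hr

0.2982 hr


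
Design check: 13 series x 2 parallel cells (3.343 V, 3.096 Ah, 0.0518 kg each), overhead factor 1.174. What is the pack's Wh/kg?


Step 1: V_pack = 13 * 3.343 = 43.459 V
Step 2: C_pack = 2 * 3.096 = 6.192 Ah
Step 3: E_pack = V_pack * C_pack = 43.459 * 6.192 = 269.1 Wh
Step 4: m_pack = 13 * 2 * 0.0518 * 1.174 = 1.5811 kg
Step 5: ED = E_pack / m_pack = 269.1 / 1.5811 = 170.2 Wh/kg

170.2 Wh/kg


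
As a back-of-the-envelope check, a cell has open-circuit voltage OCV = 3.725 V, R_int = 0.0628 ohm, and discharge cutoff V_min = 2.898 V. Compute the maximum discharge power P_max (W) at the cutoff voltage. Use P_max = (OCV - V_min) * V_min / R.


dV = OCV - V_min = 0.827 V (so I_max = dV / R)
P_max = dV * V_min / R = 0.827 * 2.898 / 0.0628 = 38.16 W

38.16 W


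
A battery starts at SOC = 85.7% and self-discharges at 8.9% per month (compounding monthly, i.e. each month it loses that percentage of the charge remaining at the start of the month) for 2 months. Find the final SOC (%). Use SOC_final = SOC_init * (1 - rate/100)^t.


decay = (1 - 8.9/100)^2 = 0.82992
SOC_final = 85.7 * 0.82992 = 71.12%

71.12%


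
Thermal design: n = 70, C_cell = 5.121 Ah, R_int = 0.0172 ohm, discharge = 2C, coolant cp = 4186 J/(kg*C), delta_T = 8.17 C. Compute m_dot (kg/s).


Step 1: I = 2 * 5.121 = 10.242 A
Step 2: Q_cell = I^2 * R = 10.242^2 * 0.0172 = 1.8043 W
Step 3: Q_total = 70 * 1.8043 = 126.3 W
Step 4: m_dot = Q_total / (cp * dT) = 126.3 / (4186 * 8.17) = 0.003693 kg/s

0.003693 kg/s


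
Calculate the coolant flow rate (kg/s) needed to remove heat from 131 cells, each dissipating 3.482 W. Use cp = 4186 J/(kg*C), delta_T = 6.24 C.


Step 1: Total heat Q = 131 * 3.482 W = 456.14 W
Step 2: denom = cp * dT = 4186 * 6.24 = 26121
Step 3: m_dot = 456.14 / 26121 = 0.01746 kg/s

0.01746 kg/s


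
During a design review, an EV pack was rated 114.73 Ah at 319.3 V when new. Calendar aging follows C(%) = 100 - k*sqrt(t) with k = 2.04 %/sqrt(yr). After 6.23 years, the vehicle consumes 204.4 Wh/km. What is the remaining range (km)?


Step 1: capacity retention = 100 - 2.04 * sqrt(6.23) = 100 - 2.04 * 2.496 = 94.908%
Step 2: C_now = 114.73 * 94.908/100 = 108.89 Ah
Step 3: E_pack = V * C_now = 319.3 * 108.89 = 34769 Wh
Step 4: range = E_pack / consumption = 34769 / 204.4 = 170.1 km

170.1 km


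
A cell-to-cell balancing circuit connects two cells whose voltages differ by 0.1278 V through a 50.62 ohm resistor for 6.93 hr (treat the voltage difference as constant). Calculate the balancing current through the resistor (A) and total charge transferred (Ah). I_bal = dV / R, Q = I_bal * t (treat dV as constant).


First, Ohm's law: I_bal = 0.1278 V / 50.62 ohm = 0.0025247 A
Then Q = I * t = 0.0025247 A * 6.93 hr = 0.01750 Ah

I=0.0025247 A, Q=0.01750 Ah


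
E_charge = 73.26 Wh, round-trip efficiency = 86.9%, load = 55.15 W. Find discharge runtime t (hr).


Step 1: E_discharge = eta/100 * E_charge = 86.9/100 * 73.26 = 63.663 Wh
Step 2: t = E_discharge / P = 63.663 / 55.15 = 1.154 hr

1.154 hr


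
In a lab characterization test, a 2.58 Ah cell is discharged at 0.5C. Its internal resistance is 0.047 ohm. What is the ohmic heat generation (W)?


Step 1: I = C_rate * capacity = 0.5 * 2.58 = 1.29 A
Step 2: Q = I^2 * R = 1.29^2 * 0.047 = 1.6641 * 0.047 = 0.07821 W

0.07821 W


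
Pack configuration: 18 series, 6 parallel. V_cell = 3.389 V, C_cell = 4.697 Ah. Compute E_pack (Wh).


V_pack = 18 * 3.389 = 61.002 V
C_pack = 6 * 4.697 = 28.182 Ah
E = V_pack * C_pack = 61.002 * 28.182 = 1719 Wh

1719 Wh


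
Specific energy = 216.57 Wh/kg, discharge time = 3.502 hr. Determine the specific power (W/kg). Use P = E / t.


Specific power = 216.57 Wh/kg / 3.502 hr = 61.84 W/kg

61.84 W/kg


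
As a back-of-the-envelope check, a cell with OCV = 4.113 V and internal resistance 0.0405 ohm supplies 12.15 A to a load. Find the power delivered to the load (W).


Step 1: V_terminal = OCV - I*R = 4.113 - 12.15 * 0.0405 = 3.6209 V
Step 2: P_out = V_terminal * I = 3.6209 * 12.15 = 43.99 W

43.99 W


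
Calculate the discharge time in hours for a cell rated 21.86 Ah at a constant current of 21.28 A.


t = capacity / current = 21.86 / 21.28 = 1.027 hr

1.027 hr


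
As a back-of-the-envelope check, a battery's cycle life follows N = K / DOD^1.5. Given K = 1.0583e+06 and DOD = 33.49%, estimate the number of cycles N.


DOD^1.5 = 193.81
N = K / DOD^1.5 = 1.0583e+06 / 193.81 = 5461

5461 cycles


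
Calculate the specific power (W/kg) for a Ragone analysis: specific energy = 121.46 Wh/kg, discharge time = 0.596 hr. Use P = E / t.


P_specific = E / t = 121.46 / 0.596 = 203.8 W/kg

203.8 W/kg


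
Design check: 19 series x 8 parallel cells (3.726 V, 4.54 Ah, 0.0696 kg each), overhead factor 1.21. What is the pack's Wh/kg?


Step 1: V_pack = 19 * 3.726 = 70.794 V
Step 2: C_pack = 8 * 4.54 = 36.32 Ah
Step 3: E_pack = V_pack * C_pack = 70.794 * 36.32 = 2571.2 Wh
Step 4: m_pack = 19 * 8 * 0.0696 * 1.21 = 12.801 kg
Step 5: ED = E_pack / m_pack = 2571.2 / 12.801 = 200.9 Wh/kg

200.9 Wh/kg


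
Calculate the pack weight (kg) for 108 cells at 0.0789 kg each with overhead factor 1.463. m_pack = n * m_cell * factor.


m_pack = n * m_cell * overhead = 108 * 0.0789 * 1.463 = 12.47 kg

12.47 kg


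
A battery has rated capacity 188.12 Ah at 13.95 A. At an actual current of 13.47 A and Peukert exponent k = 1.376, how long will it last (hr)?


Step 1: t_rated = C / I_rated = 188.12 / 13.95 = 13.485 hr
Step 2: ratio = 13.95 / 13.47 = 1.0356
Step 3: ratio^k = 1.0356^1.376 = 1.0493
Step 4: t = t_rated * ratio^k = 13.485 * 1.0493 = 14.15 hr

14.15 hr


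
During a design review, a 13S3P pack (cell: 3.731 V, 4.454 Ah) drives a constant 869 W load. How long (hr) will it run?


Step 1: E_pack = Ns * V_cell * Np * C_cell = 13 * 3.731 * 3 * 4.454 = 648.1 Wh
Step 2: t = E_pack / P = 648.1 / 869 = 0.7458 hr

0.7458 hr


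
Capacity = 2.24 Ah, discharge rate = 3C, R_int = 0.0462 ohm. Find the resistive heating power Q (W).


Step 1: I = C_rate * capacity = 3 * 2.24 = 6.72 A
Step 2: Q = I^2 * R = 6.72^2 * 0.0462 = 45.158 * 0.0462 = 2.086 W

2.086 W


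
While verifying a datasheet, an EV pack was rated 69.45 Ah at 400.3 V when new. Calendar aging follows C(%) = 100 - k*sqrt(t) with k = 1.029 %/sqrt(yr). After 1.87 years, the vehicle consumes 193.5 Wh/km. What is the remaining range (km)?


Step 1: capacity retention = 100 - 1.029 * sqrt(1.87) = 100 - 1.029 * 1.3675 = 98.593%
Step 2: C_now = 69.45 * 98.593/100 = 68.473 Ah
Step 3: E_pack = V * C_now = 400.3 * 68.473 = 27410 Wh
Step 4: range = E_pack / consumption = 27410 / 193.5 = 141.7 km

141.7 km


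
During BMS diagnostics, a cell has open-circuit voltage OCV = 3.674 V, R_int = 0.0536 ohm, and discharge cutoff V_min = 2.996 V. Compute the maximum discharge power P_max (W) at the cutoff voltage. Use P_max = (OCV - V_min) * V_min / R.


P_max = (OCV - V_min) * V_min / R = (3.674 - 2.996) * 2.996 / 0.0536 = 0.678 * 2.996 / 0.0536 = 37.90 W

37.90 W


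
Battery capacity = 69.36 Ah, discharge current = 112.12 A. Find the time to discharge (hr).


t = capacity / current = 69.36 / 112.12 = 0.6186 hr

0.6186 hr


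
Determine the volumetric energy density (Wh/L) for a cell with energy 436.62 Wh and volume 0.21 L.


ED = E / V = 436.62 / 0.21 = 2079 Wh/L

2079 Wh/L


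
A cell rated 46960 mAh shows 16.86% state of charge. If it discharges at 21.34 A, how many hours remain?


Convert: C_total = 46960 mAh = 46.96 Ah
Step 1: remaining = SOC/100 * C_total = 16.86/100 * 46.96 = 7.9175 Ah
Step 2: t = remaining / I = 7.9175 / 21.34 = 0.3710 hr

0.3710 hr


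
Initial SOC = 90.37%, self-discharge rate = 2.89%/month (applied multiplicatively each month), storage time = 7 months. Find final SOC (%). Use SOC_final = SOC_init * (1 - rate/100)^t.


decay = (1 - 2.89/100)^7 = 0.81442
SOC_final = 90.37 * 0.81442 = 73.60%

73.60%


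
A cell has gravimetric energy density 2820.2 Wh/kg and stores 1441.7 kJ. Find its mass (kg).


Convert: E = 1441.7 kJ = 400.47 Wh
m = E / ED = 400.47 / 2820.2 = 0.1420 kg

0.1420 kg


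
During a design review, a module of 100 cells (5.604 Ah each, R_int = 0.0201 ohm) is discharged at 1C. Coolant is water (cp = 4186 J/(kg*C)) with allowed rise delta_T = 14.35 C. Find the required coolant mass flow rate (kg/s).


Step 1: I = 1 * 5.604 = 5.604 A
Step 2: Q_cell = I^2 * R = 5.604^2 * 0.0201 = 0.63124 W
Step 3: Q_total = 100 * 0.63124 = 63.124 W
Step 4: m_dot = Q_total / (cp * dT) = 63.124 / (4186 * 14.35) = 0.001051 kg/s

0.001051 kg/s


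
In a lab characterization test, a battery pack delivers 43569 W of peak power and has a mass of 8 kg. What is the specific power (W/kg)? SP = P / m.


SP = P / m = 43569 / 8 = 5446 W/kg

5446 W/kg


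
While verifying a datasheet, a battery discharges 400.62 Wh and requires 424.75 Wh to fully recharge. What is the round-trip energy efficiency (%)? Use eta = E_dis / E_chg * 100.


eta_e = E_dis / E_chg * 100 = 400.62 / 424.75 * 100 = 94.32%

94.32%


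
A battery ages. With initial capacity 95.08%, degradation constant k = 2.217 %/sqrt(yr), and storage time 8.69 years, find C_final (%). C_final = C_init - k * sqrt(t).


sqrt(t) = sqrt(8.69) = 2.9479
C_final = 95.08 - 2.217 * 2.9479 = 88.54%

88.54%


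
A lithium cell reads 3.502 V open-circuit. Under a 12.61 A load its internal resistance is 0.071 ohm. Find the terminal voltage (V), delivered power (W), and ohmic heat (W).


Step 1: V_terminal = OCV - I*R = 3.502 - 12.61 * 0.071 = 2.6067 V
Step 2: P_out = V_terminal * I = 2.6067 * 12.61 = 32.87 W
Step 3: Q = I^2 * R = 12.61^2 * 0.071 = 11.29 W

V=2.6067 V, P=32.87 W, Q=11.29 W


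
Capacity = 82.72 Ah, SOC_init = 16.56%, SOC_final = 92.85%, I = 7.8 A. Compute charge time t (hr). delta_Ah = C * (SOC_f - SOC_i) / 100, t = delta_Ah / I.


Step 1: dSOC = 92.85% - 16.56% = 76.29%
Step 2: delta_Ah = 82.72 * 76.29 / 100 = 63.107 Ah
Step 3: t = 63.107 / 7.8 = 8.091 hr

8.091 hr


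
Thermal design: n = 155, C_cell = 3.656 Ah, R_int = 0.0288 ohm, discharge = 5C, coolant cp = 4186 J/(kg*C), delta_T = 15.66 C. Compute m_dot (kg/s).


Step 1: I = 5 * 3.656 = 18.28 A
Step 2: Q_cell = I^2 * R = 18.28^2 * 0.0288 = 9.6238 W
Step 3: Q_total = 155 * 9.6238 = 1491.7 W
Step 4: m_dot = Q_total / (cp * dT) = 1491.7 / (4186 * 15.66) = 0.02276 kg/s

0.02276 kg/s


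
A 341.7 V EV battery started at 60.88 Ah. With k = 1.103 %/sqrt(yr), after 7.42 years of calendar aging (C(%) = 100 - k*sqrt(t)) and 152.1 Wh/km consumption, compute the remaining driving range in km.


Step 1: capacity retention = 100 - 1.103 * sqrt(7.42) = 100 - 1.103 * 2.724 = 96.995%
Step 2: C_now = 60.88 * 96.995/100 = 59.051 Ah
Step 3: E_pack = V * C_now = 341.7 * 59.051 = 20178 Wh
Step 4: range = E_pack / consumption = 20178 / 152.1 = 132.7 km

132.7 km


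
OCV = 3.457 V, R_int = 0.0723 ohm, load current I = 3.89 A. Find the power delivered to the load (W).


Step 1: V_terminal = OCV - I*R = 3.457 - 3.89 * 0.0723 = 3.1758 V
Step 2: P_out = V_terminal * I = 3.1758 * 3.89 = 12.35 W

12.35 W


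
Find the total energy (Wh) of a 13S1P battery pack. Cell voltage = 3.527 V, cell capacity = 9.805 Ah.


E = Ns * Vcell * Np * Ccell = 13 * 3.527 * 1 * 9.805 = 449.6 Wh

449.6 Wh


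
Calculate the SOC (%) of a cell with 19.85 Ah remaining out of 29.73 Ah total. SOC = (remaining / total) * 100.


SOC = (remaining / total) * 100 = (19.85 / 29.73) * 100 = 66.77%

66.77%


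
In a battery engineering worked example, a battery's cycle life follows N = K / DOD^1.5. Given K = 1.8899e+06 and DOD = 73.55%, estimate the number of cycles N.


Step 1: DOD^1.5 = 73.55^1.5 = 630.77
Step 2: N = 1.8899e+06 / 630.77 = 2996 cycles

2996 cycles


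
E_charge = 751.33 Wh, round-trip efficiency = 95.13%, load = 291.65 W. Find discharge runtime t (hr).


Step 1: E_discharge = eta/100 * E_charge = 95.13/100 * 751.33 = 714.74 Wh
Step 2: t = E_discharge / P = 714.74 / 291.65 = 2.451 hr

2.451 hr


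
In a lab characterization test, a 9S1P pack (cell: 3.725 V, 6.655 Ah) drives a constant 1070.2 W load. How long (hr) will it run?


Step 1: E_pack = Ns * V_cell * Np * C_cell = 9 * 3.725 * 1 * 6.655 = 223.11 Wh
Step 2: t = E_pack / P = 223.11 / 1070.2 = 0.2085 hr

0.2085 hr


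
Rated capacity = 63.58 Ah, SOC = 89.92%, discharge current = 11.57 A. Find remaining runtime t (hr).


Step 1: remaining = SOC/100 * C_total = 89.92/100 * 63.58 = 57.171 Ah
Step 2: t = remaining / I = 57.171 / 11.57 = 4.941 hr

4.941 hr


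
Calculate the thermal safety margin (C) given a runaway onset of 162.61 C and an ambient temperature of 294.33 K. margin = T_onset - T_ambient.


Convert: T_ambient = 294.33 K = 21.18 C
margin = 162.61 - 21.18 = 141.43 C

141.43 C


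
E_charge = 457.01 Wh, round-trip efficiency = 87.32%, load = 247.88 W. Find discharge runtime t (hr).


Step 1: E_discharge = eta/100 * E_charge = 87.32/100 * 457.01 = 399.06 Wh
Step 2: t = E_discharge / P = 399.06 / 247.88 = 1.610 hr

1.610 hr


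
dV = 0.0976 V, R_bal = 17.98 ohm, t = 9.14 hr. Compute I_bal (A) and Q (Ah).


First, Ohm's law: I_bal = 0.0976 V / 17.98 ohm = 0.0054283 A
Then Q = I * t = 0.0054283 A * 9.14 hr = 0.04961 Ah

I=0.0054283 A, Q=0.04961 Ah


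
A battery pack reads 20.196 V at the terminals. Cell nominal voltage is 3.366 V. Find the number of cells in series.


n = V_pack / V_cell = 20.196 / 3.366 = 6

6


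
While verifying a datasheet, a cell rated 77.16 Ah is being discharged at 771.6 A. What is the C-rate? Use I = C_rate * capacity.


C_rate = I / capacity = 771.6 / 77.16 = 10C

10C


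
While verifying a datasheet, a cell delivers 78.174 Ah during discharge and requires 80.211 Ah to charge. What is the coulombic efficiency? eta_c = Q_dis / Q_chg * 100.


Coulombic efficiency = 78.174/80.211 * 100% = 97.46%

97.46%


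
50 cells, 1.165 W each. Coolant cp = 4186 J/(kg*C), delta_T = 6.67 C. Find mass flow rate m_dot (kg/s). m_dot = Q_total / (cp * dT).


Q_total = 50 * 1.165 = 58.25 W
m_dot = Q_total / (cp * dT) = 58.25 / (4186 * 6.67) = 0.002086 kg/s

0.002086 kg/s


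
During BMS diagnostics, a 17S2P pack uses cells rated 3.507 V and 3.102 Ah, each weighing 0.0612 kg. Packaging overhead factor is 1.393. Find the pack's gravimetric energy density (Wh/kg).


Step 1: V_pack = 17 * 3.507 = 59.619 V
Step 2: C_pack = 2 * 3.102 = 6.204 Ah
Step 3: E_pack = V_pack * C_pack = 59.619 * 6.204 = 369.88 Wh
Step 4: m_pack = 17 * 2 * 0.0612 * 1.393 = 2.8986 kg
Step 5: ED = E_pack / m_pack = 369.88 / 2.8986 = 127.6 Wh/kg

127.6 Wh/kg


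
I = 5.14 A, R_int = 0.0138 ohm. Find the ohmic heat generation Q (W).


Q = I^2 * R = 5.14^2 * 0.0138 = 0.3646 W

0.3646 W


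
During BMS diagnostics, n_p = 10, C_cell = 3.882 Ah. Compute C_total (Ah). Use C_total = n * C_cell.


C_total = 10 * 3.882 = 38.82 Ah

38.82 Ah


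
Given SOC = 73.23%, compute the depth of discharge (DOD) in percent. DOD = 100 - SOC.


DOD = 100 - SOC = 100 - 73.23 = 26.77%

26.77%


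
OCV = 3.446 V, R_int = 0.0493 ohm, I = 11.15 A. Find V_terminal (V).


V = OCV - I*R = 3.446 - 11.15 * 0.0493 = 2.896 V

2.896 V


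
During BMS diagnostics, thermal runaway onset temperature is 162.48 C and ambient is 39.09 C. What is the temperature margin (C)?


margin = T_onset - T_ambient = 162.48 - 39.09 = 123.39 C

123.39 C


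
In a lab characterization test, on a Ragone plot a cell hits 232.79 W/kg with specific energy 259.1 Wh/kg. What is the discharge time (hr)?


t = E / P = 259.1 / 232.79 = 1.113 hr

1.113 hr


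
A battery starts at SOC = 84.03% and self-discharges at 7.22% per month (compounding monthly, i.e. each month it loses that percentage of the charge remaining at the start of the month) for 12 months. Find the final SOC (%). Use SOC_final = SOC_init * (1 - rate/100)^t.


decay = (1 - 7.22/100)^12 = 0.40687
SOC_final = 84.03 * 0.40687 = 34.19%

34.19%


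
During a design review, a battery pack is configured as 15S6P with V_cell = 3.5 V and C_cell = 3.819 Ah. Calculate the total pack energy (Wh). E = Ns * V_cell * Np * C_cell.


E = Ns * Vcell * Np * Ccell = 15 * 3.5 * 6 * 3.819 = 1203 Wh

1203 Wh


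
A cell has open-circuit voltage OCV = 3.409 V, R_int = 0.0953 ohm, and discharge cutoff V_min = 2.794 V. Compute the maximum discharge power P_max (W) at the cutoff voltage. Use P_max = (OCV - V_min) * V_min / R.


dV = OCV - V_min = 0.615 V (so I_max = dV / R)
P_max = dV * V_min / R = 0.615 * 2.794 / 0.0953 = 18.03 W

18.03 W


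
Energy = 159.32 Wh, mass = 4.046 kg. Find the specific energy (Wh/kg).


Specific energy = 159.32 Wh / 4.046 kg = 39.38 Wh/kg

39.38 Wh/kg


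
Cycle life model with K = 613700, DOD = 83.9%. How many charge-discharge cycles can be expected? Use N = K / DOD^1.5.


DOD^1.5 = 768.5
N = K / DOD^1.5 = 613700 / 768.5 = 798.6

798.6 cycles


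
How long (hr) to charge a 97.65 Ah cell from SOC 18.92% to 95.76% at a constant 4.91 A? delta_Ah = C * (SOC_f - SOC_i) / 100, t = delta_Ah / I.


Step 1: dSOC = 95.76% - 18.92% = 76.84%
Step 2: delta_Ah = 97.65 * 76.84 / 100 = 75.034 Ah
Step 3: t = 75.034 / 4.91 = 15.28 hr

15.28 hr


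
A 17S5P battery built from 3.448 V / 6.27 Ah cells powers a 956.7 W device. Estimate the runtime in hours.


Step 1: E_pack = Ns * V_cell * Np * C_cell = 17 * 3.448 * 5 * 6.27 = 1837.6 Wh
Step 2: t = E_pack / P = 1837.6 / 956.7 = 1.921 hr

1.921 hr


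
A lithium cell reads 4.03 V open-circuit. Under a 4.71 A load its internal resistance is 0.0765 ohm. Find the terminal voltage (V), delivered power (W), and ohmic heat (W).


Step 1: V_terminal = OCV - I*R = 4.03 - 4.71 * 0.0765 = 3.6697 V
Step 2: P_out = V_terminal * I = 3.6697 * 4.71 = 17.28 W
Step 3: Q = I^2 * R = 4.71^2 * 0.0765 = 1.697 W

V=3.6697 V, P=17.28 W, Q=1.697 W


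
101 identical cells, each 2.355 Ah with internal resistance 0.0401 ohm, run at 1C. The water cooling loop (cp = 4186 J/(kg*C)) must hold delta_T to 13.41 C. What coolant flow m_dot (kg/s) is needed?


Step 1: I = 1 * 2.355 = 2.355 A
Step 2: Q_cell = I^2 * R = 2.355^2 * 0.0401 = 0.2224 W
Step 3: Q_total = 101 * 0.2224 = 22.462 W
Step 4: m_dot = Q_total / (cp * dT) = 22.462 / (4186 * 13.41) = 4.001e-04 kg/s

4.001e-04 kg/s


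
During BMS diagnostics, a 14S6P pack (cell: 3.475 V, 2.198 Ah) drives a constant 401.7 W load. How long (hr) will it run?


Step 1: E_pack = Ns * V_cell * Np * C_cell = 14 * 3.475 * 6 * 2.198 = 641.6 Wh
Step 2: t = E_pack / P = 641.6 / 401.7 = 1.597 hr

1.597 hr


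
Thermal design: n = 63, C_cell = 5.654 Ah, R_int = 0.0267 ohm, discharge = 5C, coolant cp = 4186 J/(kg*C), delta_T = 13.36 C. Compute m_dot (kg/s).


Step 1: I = 5 * 5.654 = 28.27 A
Step 2: Q_cell = I^2 * R = 28.27^2 * 0.0267 = 21.338 W
Step 3: Q_total = 63 * 21.338 = 1344.3 W
Step 4: m_dot = Q_total / (cp * dT) = 1344.3 / (4186 * 13.36) = 0.02404 kg/s

0.02404 kg/s


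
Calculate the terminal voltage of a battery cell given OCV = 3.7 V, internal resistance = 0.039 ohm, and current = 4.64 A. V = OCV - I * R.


V = OCV - I*R = 3.7 - 4.64 * 0.039 = 3.519 V

3.519 V


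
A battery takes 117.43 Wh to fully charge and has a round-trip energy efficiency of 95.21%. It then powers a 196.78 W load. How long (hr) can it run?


Step 1: E_discharge = eta/100 * E_charge = 95.21/100 * 117.43 = 111.81 Wh
Step 2: t = E_discharge / P = 111.81 / 196.78 = 0.5682 hr

0.5682 hr


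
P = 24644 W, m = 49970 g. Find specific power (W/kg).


Convert: m = 49970 g = 49.97 kg
SP = P / m = 24644 / 49.97 = 493.2 W/kg

493.2 W/kg


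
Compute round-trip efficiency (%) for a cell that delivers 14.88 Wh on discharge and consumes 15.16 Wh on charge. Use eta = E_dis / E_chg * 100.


Round-trip efficiency = 14.88/15.16 * 100% = 98.15%

98.15%


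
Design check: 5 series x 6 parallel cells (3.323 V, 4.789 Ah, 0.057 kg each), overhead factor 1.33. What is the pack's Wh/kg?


Step 1: V_pack = 5 * 3.323 = 16.615 V
Step 2: C_pack = 6 * 4.789 = 28.734 Ah
Step 3: E_pack = V_pack * C_pack = 16.615 * 28.734 = 477.42 Wh
Step 4: m_pack = 5 * 6 * 0.057 * 1.33 = 2.2743 kg
Step 5: ED = E_pack / m_pack = 477.42 / 2.2743 = 209.9 Wh/kg

209.9 Wh/kg


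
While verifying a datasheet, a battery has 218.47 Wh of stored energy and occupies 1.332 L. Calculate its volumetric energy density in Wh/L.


ED = E / V = 218.47 / 1.332 = 164.0 Wh/L

164.0 Wh/L


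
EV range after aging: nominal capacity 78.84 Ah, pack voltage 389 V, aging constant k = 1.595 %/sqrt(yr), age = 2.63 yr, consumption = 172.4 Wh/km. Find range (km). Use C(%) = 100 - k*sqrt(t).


Step 1: capacity retention = 100 - 1.595 * sqrt(2.63) = 100 - 1.595 * 1.6217 = 97.413%
Step 2: C_now = 78.84 * 97.413/100 = 76.8 Ah
Step 3: E_pack = V * C_now = 389 * 76.8 = 29875 Wh
Step 4: range = E_pack / consumption = 29875 / 172.4 = 173.3 km

173.3 km


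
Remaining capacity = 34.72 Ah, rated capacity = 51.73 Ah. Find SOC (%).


SOC = (remaining / total) * 100 = (34.72 / 51.73) * 100 = 67.12%

67.12%


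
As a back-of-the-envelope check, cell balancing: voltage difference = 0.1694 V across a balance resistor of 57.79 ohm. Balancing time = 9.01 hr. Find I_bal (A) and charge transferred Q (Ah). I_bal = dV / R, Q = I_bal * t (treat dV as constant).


I_bal = dV / R = 0.1694 / 57.79 = 0.0029313 A
Q = I_bal * t = 0.0029313 * 9.01 = 0.02641 Ah

I=0.0029313 A, Q=0.02641 Ah


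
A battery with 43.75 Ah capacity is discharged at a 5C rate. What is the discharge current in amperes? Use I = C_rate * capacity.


I = C_rate * capacity = 5 * 43.75 = 218.75 A

218.75 A


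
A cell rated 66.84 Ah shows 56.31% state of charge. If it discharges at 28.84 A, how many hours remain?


Step 1: remaining = SOC/100 * C_total = 56.31/100 * 66.84 = 37.638 Ah
Step 2: t = remaining / I = 37.638 / 28.84 = 1.305 hr

1.305 hr


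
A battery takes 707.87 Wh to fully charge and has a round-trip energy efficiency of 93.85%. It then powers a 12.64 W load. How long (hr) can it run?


Step 1: E_discharge = eta/100 * E_charge = 93.85/100 * 707.87 = 664.34 Wh
Step 2: t = E_discharge / P = 664.34 / 12.64 = 52.56 hr

52.56 hr


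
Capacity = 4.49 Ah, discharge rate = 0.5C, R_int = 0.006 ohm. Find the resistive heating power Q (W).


Step 1: I = C_rate * capacity = 0.5 * 4.49 = 2.245 A
Step 2: Q = I^2 * R = 2.245^2 * 0.006 = 5.04 * 0.006 = 0.03024 W

0.03024 W


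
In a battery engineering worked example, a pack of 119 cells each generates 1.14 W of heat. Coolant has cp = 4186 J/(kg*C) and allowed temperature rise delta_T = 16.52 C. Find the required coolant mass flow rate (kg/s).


Step 1: Total heat Q = 119 * 1.14 W = 135.66 W
Step 2: denom = cp * dT = 4186 * 16.52 = 69153
Step 3: m_dot = 135.66 / 69153 = 0.001962 kg/s

0.001962 kg/s


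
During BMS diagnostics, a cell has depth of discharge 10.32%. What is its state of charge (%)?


SOC = 100 - DOD = 100 - 10.32 = 89.68%

89.68%


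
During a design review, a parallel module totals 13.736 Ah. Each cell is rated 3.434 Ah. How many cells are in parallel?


n = C_total / C_cell = 13.736 / 3.434 = 4

4


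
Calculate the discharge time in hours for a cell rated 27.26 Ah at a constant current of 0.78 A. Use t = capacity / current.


t = capacity / current = 27.26 / 0.78 = 34.95 hr

34.95 hr


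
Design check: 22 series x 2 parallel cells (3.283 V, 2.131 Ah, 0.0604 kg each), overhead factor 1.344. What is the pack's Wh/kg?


Step 1: V_pack = 22 * 3.283 = 72.226 V
Step 2: C_pack = 2 * 2.131 = 4.262 Ah
Step 3: E_pack = V_pack * C_pack = 72.226 * 4.262 = 307.83 Wh
Step 4: m_pack = 22 * 2 * 0.0604 * 1.344 = 3.5718 kg
Step 5: ED = E_pack / m_pack = 307.83 / 3.5718 = 86.18 Wh/kg

86.18 Wh/kg


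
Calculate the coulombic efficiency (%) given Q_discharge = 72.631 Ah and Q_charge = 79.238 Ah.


Coulombic efficiency = 72.631/79.238 * 100% = 91.66%

91.66%


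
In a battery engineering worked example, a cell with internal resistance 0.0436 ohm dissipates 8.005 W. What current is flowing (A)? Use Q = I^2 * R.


I = sqrt(Q / R) = sqrt(8.005 / 0.0436) = sqrt(183.6) = 13.55 A

13.55 A


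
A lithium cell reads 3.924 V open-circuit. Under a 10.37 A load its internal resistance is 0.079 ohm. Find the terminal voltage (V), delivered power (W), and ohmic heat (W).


Step 1: V_terminal = OCV - I*R = 3.924 - 10.37 * 0.079 = 3.1048 V
Step 2: P_out = V_terminal * I = 3.1048 * 10.37 = 32.20 W
Step 3: Q = I^2 * R = 10.37^2 * 0.079 = 8.495 W

V=3.1048 V, P=32.20 W, Q=8.495 W


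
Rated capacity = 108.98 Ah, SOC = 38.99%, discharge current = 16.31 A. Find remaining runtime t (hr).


Step 1: remaining = SOC/100 * C_total = 38.99/100 * 108.98 = 42.491 Ah
Step 2: t = remaining / I = 42.491 / 16.31 = 2.605 hr

2.605 hr


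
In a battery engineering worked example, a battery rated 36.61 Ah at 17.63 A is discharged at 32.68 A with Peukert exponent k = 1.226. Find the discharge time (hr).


Step 1: t_rated = C / I_rated = 36.61 / 17.63 = 2.0766 hr
Step 2: ratio = 17.63 / 32.68 = 0.53947
Step 3: ratio^k = 0.53947^1.226 = 0.46924
Step 4: t = t_rated * ratio^k = 2.0766 * 0.46924 = 0.9744 hr

0.9744 hr


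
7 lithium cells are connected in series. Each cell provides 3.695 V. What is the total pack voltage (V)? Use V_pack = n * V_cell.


V_pack = n * V_cell = 7 * 3.695 = 25.865 V

25.865 V


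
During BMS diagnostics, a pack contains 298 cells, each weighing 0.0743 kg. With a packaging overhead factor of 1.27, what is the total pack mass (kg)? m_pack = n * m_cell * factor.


m_pack = n * m_cell * overhead = 298 * 0.0743 * 1.27 = 28.12 kg

28.12 kg


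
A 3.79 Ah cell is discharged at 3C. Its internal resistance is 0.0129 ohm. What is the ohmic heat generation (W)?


Step 1: I = C_rate * capacity = 3 * 3.79 = 11.37 A
Step 2: Q = I^2 * R = 11.37^2 * 0.0129 = 129.28 * 0.0129 = 1.668 W

1.668 W


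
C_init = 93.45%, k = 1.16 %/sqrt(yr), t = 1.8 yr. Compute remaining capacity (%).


Step 1: sqrt(1.8 yr) = 1.3416
Step 2: drop = 1.16 * 1.3416 = 1.5563
Step 3: C_final = 93.45 - 1.5563 = 91.89%

91.89%


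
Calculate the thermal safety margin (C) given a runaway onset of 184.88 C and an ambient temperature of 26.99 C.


margin = T_onset - T_ambient = 184.88 - 26.99 = 157.89 C

157.89 C


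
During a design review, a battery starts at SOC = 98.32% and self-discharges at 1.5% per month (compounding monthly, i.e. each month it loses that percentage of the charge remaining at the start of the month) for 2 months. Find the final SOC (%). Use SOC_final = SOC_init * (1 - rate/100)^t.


decay = (1 - 1.5/100)^2 = 0.97023
SOC_final = 98.32 * 0.97023 = 95.39%

95.39%


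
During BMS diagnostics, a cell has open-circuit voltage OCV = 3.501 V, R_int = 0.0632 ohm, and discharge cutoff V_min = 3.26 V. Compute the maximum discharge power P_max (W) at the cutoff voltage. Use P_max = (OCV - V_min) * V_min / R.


dV = OCV - V_min = 0.241 V (so I_max = dV / R)
P_max = dV * V_min / R = 0.241 * 3.26 / 0.0632 = 12.43 W

12.43 W


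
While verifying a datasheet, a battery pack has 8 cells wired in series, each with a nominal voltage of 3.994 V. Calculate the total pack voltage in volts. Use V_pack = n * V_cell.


V_pack = n * V_cell = 8 * 3.994 = 31.952 V

31.952 V


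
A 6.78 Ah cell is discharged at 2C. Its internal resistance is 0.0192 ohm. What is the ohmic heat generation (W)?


Step 1: I = C_rate * capacity = 2 * 6.78 = 13.56 A
Step 2: Q = I^2 * R = 13.56^2 * 0.0192 = 183.87 * 0.0192 = 3.530 W

3.530 W


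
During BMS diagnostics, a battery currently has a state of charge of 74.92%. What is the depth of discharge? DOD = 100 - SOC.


DOD = 100 - SOC = 100 - 74.92 = 25.08%

25.08%


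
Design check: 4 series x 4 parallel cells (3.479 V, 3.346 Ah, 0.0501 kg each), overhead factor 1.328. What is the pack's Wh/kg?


Step 1: V_pack = 4 * 3.479 = 13.916 V
Step 2: C_pack = 4 * 3.346 = 13.384 Ah
Step 3: E_pack = V_pack * C_pack = 13.916 * 13.384 = 186.25 Wh
Step 4: m_pack = 4 * 4 * 0.0501 * 1.328 = 1.0645 kg
Step 5: ED = E_pack / m_pack = 186.25 / 1.0645 = 175.0 Wh/kg

175.0 Wh/kg


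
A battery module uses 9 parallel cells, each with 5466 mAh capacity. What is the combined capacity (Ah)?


Convert: C_cell = 5466 mAh = 5.466 Ah
C_total = 9 * 5.466 = 49.194 Ah

49.194 Ah


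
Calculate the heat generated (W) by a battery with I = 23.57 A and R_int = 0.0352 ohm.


Q = I^2 * R = 23.57^2 * 0.0352 = 19.56 W

19.56 W


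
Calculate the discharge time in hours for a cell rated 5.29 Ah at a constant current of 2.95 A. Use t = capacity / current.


Runtime = 5.29 Ah / 2.95 A = 1.793 hr

1.793 hr


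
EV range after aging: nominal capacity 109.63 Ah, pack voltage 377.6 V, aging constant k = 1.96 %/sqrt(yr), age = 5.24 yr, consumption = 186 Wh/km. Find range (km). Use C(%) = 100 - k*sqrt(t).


Step 1: capacity retention = 100 - 1.96 * sqrt(5.24) = 100 - 1.96 * 2.2891 = 95.513%
Step 2: C_now = 109.63 * 95.513/100 = 104.71 Ah
Step 3: E_pack = V * C_now = 377.6 * 104.71 = 39538 Wh
Step 4: range = E_pack / consumption = 39538 / 186 = 212.6 km

212.6 km


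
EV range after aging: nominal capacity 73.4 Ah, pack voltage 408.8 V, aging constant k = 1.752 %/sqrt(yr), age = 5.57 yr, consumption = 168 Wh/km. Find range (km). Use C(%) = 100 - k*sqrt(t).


Step 1: capacity retention = 100 - 1.752 * sqrt(5.57) = 100 - 1.752 * 2.3601 = 95.865%
Step 2: C_now = 73.4 * 95.865/100 = 70.365 Ah
Step 3: E_pack = V * C_now = 408.8 * 70.365 = 28765 Wh
Step 4: range = E_pack / consumption = 28765 / 168 = 171.2 km

171.2 km


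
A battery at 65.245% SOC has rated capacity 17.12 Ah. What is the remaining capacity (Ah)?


remaining = SOC / 100 * total = 65.245 / 100 * 17.12 = 11.17 Ah

11.17 Ah


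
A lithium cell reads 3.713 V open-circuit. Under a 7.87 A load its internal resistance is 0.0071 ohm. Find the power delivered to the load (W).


Step 1: V_terminal = OCV - I*R = 3.713 - 7.87 * 0.0071 = 3.6571 V
Step 2: P_out = V_terminal * I = 3.6571 * 7.87 = 28.78 W

28.78 W
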